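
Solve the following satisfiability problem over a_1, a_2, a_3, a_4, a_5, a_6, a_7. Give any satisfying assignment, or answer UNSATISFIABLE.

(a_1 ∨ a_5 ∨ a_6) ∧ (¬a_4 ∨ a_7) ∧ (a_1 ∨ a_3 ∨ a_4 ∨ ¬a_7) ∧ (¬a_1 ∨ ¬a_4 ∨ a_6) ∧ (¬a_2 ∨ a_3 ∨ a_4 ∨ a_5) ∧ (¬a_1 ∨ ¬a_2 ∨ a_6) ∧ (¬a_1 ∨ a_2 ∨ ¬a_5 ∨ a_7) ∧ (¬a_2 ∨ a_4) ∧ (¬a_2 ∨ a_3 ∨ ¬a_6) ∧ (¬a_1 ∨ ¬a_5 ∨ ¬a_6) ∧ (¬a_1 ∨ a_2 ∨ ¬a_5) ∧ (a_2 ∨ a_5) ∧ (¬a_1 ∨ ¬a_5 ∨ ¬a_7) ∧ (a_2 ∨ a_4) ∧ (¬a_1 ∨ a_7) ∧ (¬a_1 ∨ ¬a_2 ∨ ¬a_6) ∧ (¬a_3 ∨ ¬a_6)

a_1 = False, a_2 = True, a_3 = True, a_4 = True, a_5 = True, a_6 = False, a_7 = True

Set a_1 = False.
Set a_2 = True.
  then (¬a_2 ∨ a_4) forces a_4 = True.
  then (¬a_4 ∨ a_7) forces a_7 = True.
Set a_3 = True.
  then (¬a_3 ∨ ¬a_6) forces a_6 = False.
  then (a_1 ∨ a_5 ∨ a_6) forces a_5 = True.
All clauses satisfied.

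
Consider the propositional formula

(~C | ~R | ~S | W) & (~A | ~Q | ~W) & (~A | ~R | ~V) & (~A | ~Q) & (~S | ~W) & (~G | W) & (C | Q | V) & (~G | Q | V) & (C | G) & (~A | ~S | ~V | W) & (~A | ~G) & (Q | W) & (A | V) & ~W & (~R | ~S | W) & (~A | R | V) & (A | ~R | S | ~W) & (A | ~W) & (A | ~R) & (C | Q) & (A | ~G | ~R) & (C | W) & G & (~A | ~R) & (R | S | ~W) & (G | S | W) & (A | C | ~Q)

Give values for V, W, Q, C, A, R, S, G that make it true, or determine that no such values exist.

The formula is unsatisfiable.

Case W = True:
  Clause (~W) is falsified — contradiction.
Case W = False:
  (~G | W) forces G = False.
  Clause (G) is falsified — contradiction.
Both cases fail, so the formula is unsatisfiable.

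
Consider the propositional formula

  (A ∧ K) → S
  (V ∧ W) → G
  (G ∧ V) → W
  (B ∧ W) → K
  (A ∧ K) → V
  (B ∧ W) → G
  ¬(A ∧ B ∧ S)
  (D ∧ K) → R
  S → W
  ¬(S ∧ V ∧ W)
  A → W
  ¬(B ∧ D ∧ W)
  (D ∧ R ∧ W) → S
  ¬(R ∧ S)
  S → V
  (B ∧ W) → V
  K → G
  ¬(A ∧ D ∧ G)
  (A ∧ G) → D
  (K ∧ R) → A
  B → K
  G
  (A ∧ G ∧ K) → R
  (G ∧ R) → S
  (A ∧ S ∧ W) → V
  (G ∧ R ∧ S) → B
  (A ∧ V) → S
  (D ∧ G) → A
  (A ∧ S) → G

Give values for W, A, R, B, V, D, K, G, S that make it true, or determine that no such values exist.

W: True, A: False, R: False, B: False, V: False, D: False, K: False, G: True, S: False

Unit clause (G) forces G = True.
Set W = True.
Try A = True:
  (¬A ∨ ¬D ∨ ¬G) forces D = False.
  clause (¬A ∨ D ∨ ¬G) is falsified — backtrack.
So A = False.
  then (A ∨ ¬D ∨ ¬G) forces D = False.
Set R = False.
Set B = False.
Set V = False.
  then (¬S ∨ V) forces S = False.
Set K = False.
All clauses satisfied.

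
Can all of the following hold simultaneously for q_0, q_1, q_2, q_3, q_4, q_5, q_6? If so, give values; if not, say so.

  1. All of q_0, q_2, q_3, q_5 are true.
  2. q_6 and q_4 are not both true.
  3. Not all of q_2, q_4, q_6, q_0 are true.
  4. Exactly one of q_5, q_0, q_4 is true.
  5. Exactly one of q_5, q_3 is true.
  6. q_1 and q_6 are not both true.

Case q_5 = True:
  (1) forces q_0 = True.
  Constraint (4) is violated (q_5=T, q_0=T) — contradiction.
Case q_5 = False:
  Constraint (1) is violated (q_5=F) — contradiction.
Both cases fail — unsatisfiable.

The formula is unsatisfiable.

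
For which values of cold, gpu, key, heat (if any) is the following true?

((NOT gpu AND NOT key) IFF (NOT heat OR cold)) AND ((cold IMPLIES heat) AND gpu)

cold=F, gpu=T, key=F, heat=T

  (NOT gpu AND NOT key) IFF (NOT heat OR cold) = True
    NOT gpu AND NOT key = False
      NOT gpu = False
      NOT key = True
    NOT heat OR cold = False
      NOT heat = False
  (cold IMPLIES heat) AND gpu = True
    cold IMPLIES heat = True
Both conjuncts True, so the formula holds.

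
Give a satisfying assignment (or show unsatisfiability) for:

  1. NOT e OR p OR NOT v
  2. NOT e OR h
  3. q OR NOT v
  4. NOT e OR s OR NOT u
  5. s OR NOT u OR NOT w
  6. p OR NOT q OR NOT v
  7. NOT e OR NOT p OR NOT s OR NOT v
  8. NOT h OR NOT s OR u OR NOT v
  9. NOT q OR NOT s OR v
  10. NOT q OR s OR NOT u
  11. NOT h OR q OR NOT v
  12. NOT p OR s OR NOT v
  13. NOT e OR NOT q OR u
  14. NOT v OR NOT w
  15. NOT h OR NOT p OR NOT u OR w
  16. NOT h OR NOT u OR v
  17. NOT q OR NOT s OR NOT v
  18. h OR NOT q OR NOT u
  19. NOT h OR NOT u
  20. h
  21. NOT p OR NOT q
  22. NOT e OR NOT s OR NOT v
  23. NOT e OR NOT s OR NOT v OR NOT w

p: True; w: False; h: True; q: False; u: False; e: True; s: False; v: False

Unit clause (h) forces h = True.
In (NOT h OR NOT u) only NOT u is left, so u = False.
Set p = True.
  then (NOT p OR NOT q) forces q = False.
  then (q OR NOT v) forces v = False.
Set w = False.
Set e = True.
Set s = False.
All clauses satisfied.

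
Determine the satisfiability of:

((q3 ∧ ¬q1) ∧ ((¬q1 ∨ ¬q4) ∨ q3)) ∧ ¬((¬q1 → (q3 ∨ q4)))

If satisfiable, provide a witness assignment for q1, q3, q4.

UNSATISFIABLE

Case q3 = True: the conjunct ¬((¬q1 → (q3 ∨ q4))) becomes ¬((¬q1 → True)) = False.
Case q3 = False: the conjunct q3 is False.
Both cases fail — unsatisfiable.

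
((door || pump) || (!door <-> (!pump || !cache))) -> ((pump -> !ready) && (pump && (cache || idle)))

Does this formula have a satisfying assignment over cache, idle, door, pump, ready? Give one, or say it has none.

cache: False, idle: True, door: True, pump: True, ready: False

  ((door || pump) || (!door <-> (!pump || !cache))) -> ((pump -> !ready) && (pump && (cache || idle))) = True
    (door || pump) || (!door <-> (!pump || !cache)) = True
      door || pump = True
      !door <-> (!pump || !cache) = False
        !door = False
        !pump || !cache = True
          !pump = False
          !cache = True
    (pump -> !ready) && (pump && (cache || idle)) = True
      pump -> !ready = True
        !ready = True
      pump && (cache || idle) = True
        cache || idle = True
The formula evaluates to True.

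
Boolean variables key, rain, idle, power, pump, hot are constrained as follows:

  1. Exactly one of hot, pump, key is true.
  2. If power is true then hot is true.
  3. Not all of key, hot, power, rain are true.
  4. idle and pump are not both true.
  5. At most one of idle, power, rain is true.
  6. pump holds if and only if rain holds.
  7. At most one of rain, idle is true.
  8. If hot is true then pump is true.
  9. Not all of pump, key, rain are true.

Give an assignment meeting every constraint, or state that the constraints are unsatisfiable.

key = True; rain = False; idle = False; power = False; pump = False; hot = False

  (1) {hot, pump, key}: 1 true — exactly one ✓
  (2) power=F ⇒ hot: vacuous ✓
  (3) {key, hot, power, rain}: 1/4 true — not all ✓
  (4) idle=F, pump=F — not both ✓
  (5) {idle, power, rain}: 0 true — at most one ✓
  (6) pump=F, rain=F — same ✓
  (7) {rain, idle}: 0 true — at most one ✓
  (8) hot=F ⇒ pump: vacuous ✓
  (9) {pump, key, rain}: 1/3 true — not all ✓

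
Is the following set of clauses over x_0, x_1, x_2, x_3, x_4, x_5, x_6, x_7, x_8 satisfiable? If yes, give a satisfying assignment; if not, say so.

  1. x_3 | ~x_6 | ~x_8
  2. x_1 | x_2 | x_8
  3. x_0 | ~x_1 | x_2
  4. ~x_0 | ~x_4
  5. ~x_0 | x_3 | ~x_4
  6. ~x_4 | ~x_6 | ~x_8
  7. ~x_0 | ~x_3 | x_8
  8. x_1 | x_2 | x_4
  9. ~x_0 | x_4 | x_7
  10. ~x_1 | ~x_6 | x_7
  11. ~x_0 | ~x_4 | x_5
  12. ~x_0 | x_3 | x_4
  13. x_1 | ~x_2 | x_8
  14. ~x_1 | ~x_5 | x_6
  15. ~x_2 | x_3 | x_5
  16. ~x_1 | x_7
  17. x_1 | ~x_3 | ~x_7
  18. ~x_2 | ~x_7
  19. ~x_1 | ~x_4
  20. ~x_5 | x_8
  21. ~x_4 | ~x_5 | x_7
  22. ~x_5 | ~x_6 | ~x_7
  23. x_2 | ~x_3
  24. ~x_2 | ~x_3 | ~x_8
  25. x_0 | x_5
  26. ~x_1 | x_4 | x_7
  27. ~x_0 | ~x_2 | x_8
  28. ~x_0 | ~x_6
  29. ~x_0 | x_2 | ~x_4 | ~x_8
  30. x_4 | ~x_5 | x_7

x_0: False; x_1: False; x_2: False; x_3: False; x_4: True; x_5: True; x_6: False; x_7: True; x_8: True

Set x_0 = False.
  then (x_0 | x_5) forces x_5 = True.
  then (~x_5 | x_8) forces x_8 = True.
Try x_1 = True:
  (x_0 | ~x_1 | x_2) forces x_2 = True.
  (~x_1 | ~x_5 | x_6) forces x_6 = True.
  (x_3 | ~x_6 | ~x_8) forces x_3 = True.
  clause (~x_2 | ~x_3 | ~x_8) is falsified — backtrack.
So x_1 = False.
Set x_2 = False.
  then (x_1 | x_2 | x_4) forces x_4 = True.
  then (~x_4 | ~x_5 | x_7) forces x_7 = True.
  then (~x_5 | ~x_6 | ~x_7) forces x_6 = False.
  then (x_2 | ~x_3) forces x_3 = False.
All clauses satisfied.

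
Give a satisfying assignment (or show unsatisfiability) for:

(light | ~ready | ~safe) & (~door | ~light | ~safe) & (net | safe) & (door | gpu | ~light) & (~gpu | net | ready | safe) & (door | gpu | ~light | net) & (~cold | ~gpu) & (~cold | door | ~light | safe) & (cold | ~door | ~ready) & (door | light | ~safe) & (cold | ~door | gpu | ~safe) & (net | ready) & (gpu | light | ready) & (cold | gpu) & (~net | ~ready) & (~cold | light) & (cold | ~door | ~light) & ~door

Unit clause (~door) forces door = False.
Set safe = True.
  then (door | light | ~safe) forces light = True.
  then (door | gpu | ~light) forces gpu = True.
  then (~cold | ~gpu) forces cold = False.
Set net = True.
  then (~net | ~ready) forces ready = False.
All clauses satisfied.

safe: True, cold: False, light: True, gpu: True, net: True, door: False, ready: False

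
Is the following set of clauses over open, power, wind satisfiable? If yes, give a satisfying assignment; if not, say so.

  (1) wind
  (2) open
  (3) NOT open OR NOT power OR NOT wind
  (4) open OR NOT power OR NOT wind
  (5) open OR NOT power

Unit clause (wind) forces wind = True.
Unit clause (open) forces open = True.
In (NOT open OR NOT power OR NOT wind) only NOT power is left, so power = False.
Check each clause:
  (wind): wind holds.
  (open): open holds.
  (NOT open OR NOT power OR NOT wind): NOT power holds.
  (open OR NOT power OR NOT wind): open holds.
  (open OR NOT power): open holds.
All clauses satisfied.

open = True, power = False, wind = True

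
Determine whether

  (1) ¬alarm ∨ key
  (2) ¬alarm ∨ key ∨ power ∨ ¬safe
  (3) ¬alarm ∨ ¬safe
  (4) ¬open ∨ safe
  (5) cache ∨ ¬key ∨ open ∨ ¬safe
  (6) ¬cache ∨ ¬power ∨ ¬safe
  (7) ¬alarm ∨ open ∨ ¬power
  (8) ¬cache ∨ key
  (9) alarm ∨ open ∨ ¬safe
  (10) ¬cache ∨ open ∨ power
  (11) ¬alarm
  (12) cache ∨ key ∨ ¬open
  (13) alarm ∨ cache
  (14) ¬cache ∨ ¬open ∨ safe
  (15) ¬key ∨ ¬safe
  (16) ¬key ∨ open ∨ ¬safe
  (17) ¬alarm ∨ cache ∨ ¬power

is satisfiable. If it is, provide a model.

alarm: False, safe: False, cache: True, open: False, key: True, power: True

Unit clause (¬alarm) forces alarm = False.
In (alarm ∨ cache) only cache is left, so cache = True.
In (¬cache ∨ key) only key is left, so key = True.
In (¬key ∨ ¬safe) only ¬safe is left, so safe = False.
In (¬open ∨ safe) only ¬open is left, so open = False.
In (¬cache ∨ open ∨ power) only power is left, so power = True.
All clauses satisfied.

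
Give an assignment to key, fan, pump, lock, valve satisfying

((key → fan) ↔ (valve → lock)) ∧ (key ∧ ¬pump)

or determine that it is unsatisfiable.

key=T, fan=T, pump=F, lock=T, valve=F

  (key → fan) ↔ (valve → lock) = True
    key → fan = True
    valve → lock = True
  key ∧ ¬pump = True
    ¬pump = True
Both conjuncts True, so the formula holds.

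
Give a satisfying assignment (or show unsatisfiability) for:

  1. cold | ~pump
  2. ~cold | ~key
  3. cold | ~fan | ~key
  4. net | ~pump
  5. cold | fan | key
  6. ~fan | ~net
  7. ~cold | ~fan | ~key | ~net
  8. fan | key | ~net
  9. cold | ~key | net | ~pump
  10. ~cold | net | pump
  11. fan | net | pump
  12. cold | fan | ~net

Try net = True:
  (~fan | ~net) forces fan = False.
  (fan | key | ~net) forces key = True.
  (~cold | ~key) forces cold = False.
  clause (cold | fan | ~net) is falsified — backtrack.
So net = False.
  then (net | ~pump) forces pump = False.
  then (~cold | net | pump) forces cold = False.
  then (fan | net | pump) forces fan = True.
  then (cold | ~fan | ~key) forces key = False.
All clauses satisfied.

net = False, pump = False, fan = True, cold = False, key = False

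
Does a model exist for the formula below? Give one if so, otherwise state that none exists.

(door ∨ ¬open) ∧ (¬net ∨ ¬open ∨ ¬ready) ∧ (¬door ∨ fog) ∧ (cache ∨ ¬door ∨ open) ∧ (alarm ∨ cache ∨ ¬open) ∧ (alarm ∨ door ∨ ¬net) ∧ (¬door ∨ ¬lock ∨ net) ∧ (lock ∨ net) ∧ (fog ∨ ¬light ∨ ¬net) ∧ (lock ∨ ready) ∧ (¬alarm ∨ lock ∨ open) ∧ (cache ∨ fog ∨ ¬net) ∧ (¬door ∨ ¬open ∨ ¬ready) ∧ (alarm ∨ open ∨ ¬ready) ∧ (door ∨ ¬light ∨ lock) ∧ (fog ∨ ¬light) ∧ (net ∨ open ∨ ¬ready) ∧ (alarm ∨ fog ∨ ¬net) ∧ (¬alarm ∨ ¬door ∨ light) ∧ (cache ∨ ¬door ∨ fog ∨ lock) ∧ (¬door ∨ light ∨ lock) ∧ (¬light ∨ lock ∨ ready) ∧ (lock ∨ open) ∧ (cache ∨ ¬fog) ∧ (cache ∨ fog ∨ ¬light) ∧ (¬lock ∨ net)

Set light = False.
Set cache = True.
Try lock = False:
  (lock ∨ net) forces net = True.
  (lock ∨ ready) forces ready = True.
  (¬net ∨ ¬open ∨ ¬ready) forces open = False.
  clause (lock ∨ open) is falsified — backtrack.
So lock = True.
  then (¬lock ∨ net) forces net = True.
Set open = False.
Set alarm = True.
  then (¬alarm ∨ ¬door ∨ light) forces door = False.
Set ready = False.
Set fog = False.
All clauses satisfied.

light = False, cache = True, lock = True, open = False, alarm = True, door = False, ready = False, net = True, fog = False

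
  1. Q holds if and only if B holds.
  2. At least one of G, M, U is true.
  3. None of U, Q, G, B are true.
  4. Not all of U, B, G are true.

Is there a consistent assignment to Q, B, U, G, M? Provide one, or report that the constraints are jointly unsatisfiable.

Q = False, B = False, U = False, G = False, M = True

  (1) Q=F, B=F — same ✓
  (2) {G, M, U}: 1 true — at least one ✓
  (3) {U, Q, G, B}: 0 true — none ✓
  (4) {U, B, G}: 0/3 true — not all ✓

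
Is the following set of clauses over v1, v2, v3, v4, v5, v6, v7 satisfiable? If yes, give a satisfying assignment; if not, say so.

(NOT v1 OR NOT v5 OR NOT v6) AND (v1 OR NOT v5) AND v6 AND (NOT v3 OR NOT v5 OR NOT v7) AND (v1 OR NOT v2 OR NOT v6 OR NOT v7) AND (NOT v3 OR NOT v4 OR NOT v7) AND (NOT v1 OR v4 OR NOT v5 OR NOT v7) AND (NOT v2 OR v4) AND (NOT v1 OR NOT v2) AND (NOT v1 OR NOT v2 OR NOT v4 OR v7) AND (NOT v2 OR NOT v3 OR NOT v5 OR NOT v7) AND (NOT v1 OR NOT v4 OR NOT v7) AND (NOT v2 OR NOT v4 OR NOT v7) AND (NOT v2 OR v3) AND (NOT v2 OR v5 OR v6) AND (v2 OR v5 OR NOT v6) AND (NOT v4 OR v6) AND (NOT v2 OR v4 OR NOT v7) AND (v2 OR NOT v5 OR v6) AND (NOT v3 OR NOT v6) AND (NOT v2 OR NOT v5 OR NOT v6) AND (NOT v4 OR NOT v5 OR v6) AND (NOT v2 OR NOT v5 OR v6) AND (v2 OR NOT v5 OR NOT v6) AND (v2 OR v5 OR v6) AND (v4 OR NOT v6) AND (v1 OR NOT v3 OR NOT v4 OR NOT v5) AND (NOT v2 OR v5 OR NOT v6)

Case v6 = True:
  (NOT v3 OR NOT v6) forces v3 = False.
  (NOT v2 OR v3) forces v2 = False.
  (v2 OR v5 OR NOT v6) forces v5 = True.
  Clause (v2 OR NOT v5 OR NOT v6) is falsified — contradiction.
Case v6 = False:
  Clause (v6) is falsified — contradiction.
Both cases fail, so the formula is unsatisfiable.

Unsatisfiable — no assignment works.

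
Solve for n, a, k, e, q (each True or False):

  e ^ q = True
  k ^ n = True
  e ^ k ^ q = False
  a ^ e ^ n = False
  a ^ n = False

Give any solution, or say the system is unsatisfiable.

n = False; a = False; k = True; e = False; q = True

e ^ q = F ^ T = True ✓
k ^ n = T ^ F = True ✓
e ^ k ^ q = F ^ T ^ T = False ✓
a ^ e ^ n = F ^ F ^ F = False ✓
a ^ n = F ^ F = False ✓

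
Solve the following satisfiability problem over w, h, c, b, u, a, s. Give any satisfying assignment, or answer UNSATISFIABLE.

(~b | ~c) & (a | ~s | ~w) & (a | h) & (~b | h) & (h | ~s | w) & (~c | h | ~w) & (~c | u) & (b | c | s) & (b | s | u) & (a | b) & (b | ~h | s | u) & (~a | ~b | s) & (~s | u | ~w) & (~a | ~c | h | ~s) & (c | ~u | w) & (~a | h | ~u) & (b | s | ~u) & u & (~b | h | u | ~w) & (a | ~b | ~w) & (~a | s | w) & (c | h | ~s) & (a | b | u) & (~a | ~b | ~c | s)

w: True, h: True, c: True, b: False, u: True, a: True, s: True

Unit clause (u) forces u = True.
Set w = True.
Set h = True.
Set c = True.
  then (~b | ~c) forces b = False.
  then (a | b) forces a = True.
  then (b | s | ~u) forces s = True.
All clauses satisfied.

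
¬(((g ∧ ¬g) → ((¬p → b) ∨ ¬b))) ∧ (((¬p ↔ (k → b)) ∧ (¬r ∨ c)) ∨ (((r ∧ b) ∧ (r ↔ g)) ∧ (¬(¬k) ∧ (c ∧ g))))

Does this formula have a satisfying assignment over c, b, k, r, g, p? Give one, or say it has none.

The conjunct ¬(((g ∧ ¬g) → ((¬p → b) ∨ ¬b))) is unsatisfiable on its own:
  b=F, g=F, p=F: evaluates to False.
  b=F, g=F, p=T: evaluates to False.
  b=F, g=T, p=F: evaluates to False.
  b=F, g=T, p=T: evaluates to False.
  b=T, g=F, p=F: evaluates to False.
  b=T, g=F, p=T: evaluates to False.
  b=T, g=T, p=F: evaluates to False.
  b=T, g=T, p=T: evaluates to False.
So the whole conjunction is unsatisfiable.

No satisfying assignment exists.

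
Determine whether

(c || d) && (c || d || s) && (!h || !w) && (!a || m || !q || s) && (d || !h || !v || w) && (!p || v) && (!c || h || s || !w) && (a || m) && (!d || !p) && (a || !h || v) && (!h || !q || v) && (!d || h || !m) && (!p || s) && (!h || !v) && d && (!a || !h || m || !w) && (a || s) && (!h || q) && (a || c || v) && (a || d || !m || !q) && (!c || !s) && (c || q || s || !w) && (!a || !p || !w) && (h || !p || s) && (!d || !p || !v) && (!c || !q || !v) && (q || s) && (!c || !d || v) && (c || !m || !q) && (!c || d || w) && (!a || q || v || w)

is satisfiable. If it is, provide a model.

Unit clause (d) forces d = True.
In (!d || !p) only !p is left, so p = False.
Set s = True.
  then (!c || !s) forces c = False.
Set w = False.
Set v = False.
  then (a || c || v) forces a = True.
  then (!a || q || v || w) forces q = True.
  then (!h || !q || v) forces h = False.
  then (!d || h || !m) forces m = False.
All clauses satisfied.

d = True, s = True, c = False, w = False, v = False, a = True, h = False, m = False, q = True, p = False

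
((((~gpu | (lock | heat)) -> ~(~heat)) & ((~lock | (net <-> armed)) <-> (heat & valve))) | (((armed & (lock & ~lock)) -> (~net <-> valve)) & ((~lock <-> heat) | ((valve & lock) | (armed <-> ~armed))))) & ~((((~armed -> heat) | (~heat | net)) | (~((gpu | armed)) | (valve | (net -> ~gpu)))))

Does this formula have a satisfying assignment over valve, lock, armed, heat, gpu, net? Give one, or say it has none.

The conjunct ~((((~armed -> heat) | (~heat | net)) | (~((gpu | armed)) | (valve | (net -> ~gpu))))) is unsatisfiable on its own:
  heat = True: this becomes ~((True | (~((gpu | armed)) | (valve | (net -> ~gpu))))) = False.
  heat = False: this becomes ~((True | (~((gpu | armed)) | (valve | (net -> ~gpu))))) = False.
So the whole conjunction is unsatisfiable.

Unsatisfiable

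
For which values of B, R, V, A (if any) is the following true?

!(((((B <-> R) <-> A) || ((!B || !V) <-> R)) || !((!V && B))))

B=T; R=F; V=F; A=T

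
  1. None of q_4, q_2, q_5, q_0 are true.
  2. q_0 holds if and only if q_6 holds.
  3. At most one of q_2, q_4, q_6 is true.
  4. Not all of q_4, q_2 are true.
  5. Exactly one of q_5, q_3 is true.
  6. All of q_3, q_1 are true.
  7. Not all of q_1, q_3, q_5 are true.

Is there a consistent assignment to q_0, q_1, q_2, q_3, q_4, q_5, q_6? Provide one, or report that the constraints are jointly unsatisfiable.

q_0: False, q_1: True, q_2: False, q_3: True, q_4: False, q_5: False, q_6: False

  (1) {q_4, q_2, q_5, q_0}: 0 true — none ✓
  (2) q_0=F, q_6=F — same ✓
  (3) {q_2, q_4, q_6}: 0 true — at most one ✓
  (4) {q_4, q_2}: 0/2 true — not all ✓
  (5) {q_5, q_3}: 1 true — exactly one ✓
  (6) {q_3, q_1}: all 2 true ✓
  (7) {q_1, q_3, q_5}: 2/3 true — not all ✓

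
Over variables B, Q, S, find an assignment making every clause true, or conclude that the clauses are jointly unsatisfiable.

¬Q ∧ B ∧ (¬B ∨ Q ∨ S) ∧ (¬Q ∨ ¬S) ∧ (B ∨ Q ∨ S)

Unit clause (¬Q) forces Q = False.
Unit clause (B) forces B = True.
In (¬B ∨ Q ∨ S) only S is left, so S = True.
All clauses satisfied.

B = True, Q = False, S = True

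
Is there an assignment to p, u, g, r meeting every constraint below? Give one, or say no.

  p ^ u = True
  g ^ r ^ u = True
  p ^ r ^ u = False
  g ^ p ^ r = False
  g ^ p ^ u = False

p=F, u=T, g=T, r=T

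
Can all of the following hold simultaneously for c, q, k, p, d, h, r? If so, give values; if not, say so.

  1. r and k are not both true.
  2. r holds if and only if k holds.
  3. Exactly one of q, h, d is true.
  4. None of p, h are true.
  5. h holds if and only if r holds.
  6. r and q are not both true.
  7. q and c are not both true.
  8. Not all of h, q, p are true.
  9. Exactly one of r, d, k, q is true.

c=F, q=T, k=F, p=F, d=F, h=F, r=F

  (1) r=F, k=F — not both ✓
  (2) r=F, k=F — same ✓
  (3) {q, h, d}: 1 true — exactly one ✓
  (4) {p, h}: 0 true — none ✓
  (5) h=F, r=F — same ✓
  (6) r=F, q=T — not both ✓
  (7) q=T, c=F — not both ✓
  (8) {h, q, p}: 1/3 true — not all ✓
  (9) {r, d, k, q}: 1 true — exactly one ✓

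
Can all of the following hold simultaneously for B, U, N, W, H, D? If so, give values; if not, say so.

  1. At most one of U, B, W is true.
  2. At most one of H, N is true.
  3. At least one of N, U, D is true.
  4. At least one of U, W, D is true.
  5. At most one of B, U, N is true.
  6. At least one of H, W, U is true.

B=F; U=T; N=F; W=F; H=F; D=F

  (1) {U, B, W}: 1 true — at most one ✓
  (2) {H, N}: 0 true — at most one ✓
  (3) {N, U, D}: 1 true — at least one ✓
  (4) {U, W, D}: 1 true — at least one ✓
  (5) {B, U, N}: 1 true — at most one ✓
  (6) {H, W, U}: 1 true — at least one ✓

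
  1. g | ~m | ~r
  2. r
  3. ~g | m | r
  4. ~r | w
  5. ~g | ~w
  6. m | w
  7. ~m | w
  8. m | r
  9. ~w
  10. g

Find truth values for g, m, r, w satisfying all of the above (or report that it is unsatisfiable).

Case r = True:
  (~r | w) forces w = True.
  Clause (~w) is falsified — contradiction.
Case r = False:
  Clause (r) is falsified — contradiction.
Both cases fail, so the formula is unsatisfiable.

Unsatisfiable — no assignment works.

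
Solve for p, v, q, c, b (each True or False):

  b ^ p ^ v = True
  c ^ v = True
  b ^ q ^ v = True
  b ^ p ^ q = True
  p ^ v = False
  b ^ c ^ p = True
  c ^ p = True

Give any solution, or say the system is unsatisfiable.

No satisfying assignment exists.

Adding constraints 1, 2, 6 mod 2: every variable appears an even number of times on the left, so the left side is 0.
But the right sides sum to 1 (mod 2). 0 ≠ 1 — the system is inconsistent.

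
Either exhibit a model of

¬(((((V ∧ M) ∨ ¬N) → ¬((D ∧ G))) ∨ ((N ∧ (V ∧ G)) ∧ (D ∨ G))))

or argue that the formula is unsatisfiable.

G=T, V=F, D=T, M=T, N=F

  ¬(((((V ∧ M) ∨ ¬N) → ¬((D ∧ G))) ∨ ((N ∧ (V ∧ G)) ∧ (D ∨ G)))) = True
    (((V ∧ M) ∨ ¬N) → ¬((D ∧ G))) ∨ ((N ∧ (V ∧ G)) ∧ (D ∨ G)) = False
      ((V ∧ M) ∨ ¬N) → ¬((D ∧ G)) = False
        (V ∧ M) ∨ ¬N = True
          V ∧ M = False
          ¬N = True
        ¬((D ∧ G)) = False
          D ∧ G = True
      (N ∧ (V ∧ G)) ∧ (D ∨ G) = False
        N ∧ (V ∧ G) = False
          V ∧ G = False
        D ∨ G = True
The formula evaluates to True.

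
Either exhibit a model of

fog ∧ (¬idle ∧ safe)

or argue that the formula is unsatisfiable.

safe = True, idle = False, fog = True

  ¬idle ∧ safe = True
    ¬idle = True
Both conjuncts True, so the formula holds.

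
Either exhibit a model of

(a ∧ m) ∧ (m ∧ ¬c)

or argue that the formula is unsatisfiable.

c: False, a: True, m: True

  a ∧ m = True
  m ∧ ¬c = True
    ¬c = True
Both conjuncts True, so the formula holds.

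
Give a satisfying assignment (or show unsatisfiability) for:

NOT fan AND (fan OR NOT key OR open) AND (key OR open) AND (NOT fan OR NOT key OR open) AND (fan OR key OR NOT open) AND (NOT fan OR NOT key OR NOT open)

open=T; fan=F; key=T

Unit clause (NOT fan) forces fan = False.
Try open = False:
  (fan OR NOT key OR open) forces key = False.
  clause (key OR open) is falsified — backtrack.
So open = True.
  then (fan OR key OR NOT open) forces key = True.
Check each clause:
  (NOT fan): NOT fan holds.
  (fan OR NOT key OR open): open holds.
  (key OR open): key holds.
  (NOT fan OR NOT key OR open): NOT fan holds.
  (fan OR key OR NOT open): key holds.
  (NOT fan OR NOT key OR NOT open): NOT fan holds.
All clauses satisfied.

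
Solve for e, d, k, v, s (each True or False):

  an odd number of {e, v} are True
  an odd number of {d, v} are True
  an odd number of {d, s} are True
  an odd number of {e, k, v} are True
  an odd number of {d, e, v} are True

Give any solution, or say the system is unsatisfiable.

e = False, d = False, k = False, v = True, s = True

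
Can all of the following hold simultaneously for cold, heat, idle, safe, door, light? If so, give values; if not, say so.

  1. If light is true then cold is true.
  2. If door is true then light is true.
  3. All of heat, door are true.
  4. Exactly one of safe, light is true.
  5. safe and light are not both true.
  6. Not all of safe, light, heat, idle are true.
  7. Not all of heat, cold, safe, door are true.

cold: True, heat: True, idle: True, safe: False, door: True, light: True

  (1) light=T ⇒ cold: T ✓
  (2) door=T ⇒ light: T ✓
  (3) {heat, door}: all 2 true ✓
  (4) {safe, light}: 1 true — exactly one ✓
  (5) safe=F, light=T — not both ✓
  (6) {safe, light, heat, idle}: 3/4 true — not all ✓
  (7) {heat, cold, safe, door}: 3/4 true — not all ✓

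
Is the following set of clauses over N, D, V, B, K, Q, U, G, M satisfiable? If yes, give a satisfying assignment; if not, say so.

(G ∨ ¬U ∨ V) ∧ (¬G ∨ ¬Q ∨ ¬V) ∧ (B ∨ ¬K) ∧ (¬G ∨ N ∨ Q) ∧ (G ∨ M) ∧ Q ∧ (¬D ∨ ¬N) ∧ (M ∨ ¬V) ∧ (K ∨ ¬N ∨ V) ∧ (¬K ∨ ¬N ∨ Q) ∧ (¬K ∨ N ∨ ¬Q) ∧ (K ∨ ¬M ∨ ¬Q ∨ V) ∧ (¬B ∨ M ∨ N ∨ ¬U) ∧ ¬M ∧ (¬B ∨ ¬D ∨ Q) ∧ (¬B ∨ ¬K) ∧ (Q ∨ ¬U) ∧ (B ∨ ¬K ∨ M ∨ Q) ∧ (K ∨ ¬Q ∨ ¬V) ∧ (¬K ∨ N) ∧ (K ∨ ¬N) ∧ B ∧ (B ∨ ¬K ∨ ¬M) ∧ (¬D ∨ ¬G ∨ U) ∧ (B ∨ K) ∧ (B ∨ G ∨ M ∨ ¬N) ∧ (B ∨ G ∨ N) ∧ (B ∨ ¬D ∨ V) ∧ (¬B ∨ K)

Case B = True:
  (Q) forces Q = True.
  (¬M) forces M = False.
  (G ∨ M) forces G = True.
  (¬G ∨ ¬Q ∨ ¬V) forces V = False.
  (¬B ∨ ¬K) forces K = False.
  Clause (¬B ∨ K) is falsified — contradiction.
Case B = False:
  Clause (B) is falsified — contradiction.
Both cases fail, so the formula is unsatisfiable.

UNSATISFIABLE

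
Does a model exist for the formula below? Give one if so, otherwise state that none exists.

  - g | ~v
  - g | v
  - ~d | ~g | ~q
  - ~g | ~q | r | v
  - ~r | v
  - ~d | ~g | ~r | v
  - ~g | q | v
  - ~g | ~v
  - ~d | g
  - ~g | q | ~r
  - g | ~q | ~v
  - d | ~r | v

Unsatisfiable

Case v = True:
  (g | ~v) forces g = True.
  Clause (~g | ~v) is falsified — contradiction.
Case v = False:
  (g | v) forces g = True.
  (~r | v) forces r = False.
  (~g | ~q | r | v) forces q = False.
  Clause (~g | q | v) is falsified — contradiction.
Both cases fail, so the formula is unsatisfiable.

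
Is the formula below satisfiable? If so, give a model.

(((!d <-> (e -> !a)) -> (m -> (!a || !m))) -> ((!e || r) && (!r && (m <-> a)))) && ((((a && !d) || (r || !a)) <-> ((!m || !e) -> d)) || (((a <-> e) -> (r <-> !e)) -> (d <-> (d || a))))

r: False, e: False, m: False, d: False, a: False

  ((!d <-> (e -> !a)) -> (m -> (!a || !m))) -> ((!e || r) && (!r && (m <-> a))) = True
    (!d <-> (e -> !a)) -> (m -> (!a || !m)) = True
      !d <-> (e -> !a) = True
        !d = True
        e -> !a = True
          !a = True
      m -> (!a || !m) = True
        !a || !m = True
          !a = True
          !m = True
    (!e || r) && (!r && (m <-> a)) = True
      !e || r = True
        !e = True
      !r && (m <-> a) = True
        !r = True
        m <-> a = True
  (((a && !d) || (r || !a)) <-> ((!m || !e) -> d)) || (((a <-> e) -> (r <-> !e)) -> (d <-> (d || a))) = True
    ((a && !d) || (r || !a)) <-> ((!m || !e) -> d) = False
      (a && !d) || (r || !a) = True
        a && !d = False
          !d = True
        r || !a = True
          !a = True
      (!m || !e) -> d = False
        !m || !e = True
          !m = True
          !e = True
    ((a <-> e) -> (r <-> !e)) -> (d <-> (d || a)) = True
      (a <-> e) -> (r <-> !e) = False
        a <-> e = True
        r <-> !e = False
          !e = True
      d <-> (d || a) = True
        d || a = False
Both conjuncts True, so the formula holds.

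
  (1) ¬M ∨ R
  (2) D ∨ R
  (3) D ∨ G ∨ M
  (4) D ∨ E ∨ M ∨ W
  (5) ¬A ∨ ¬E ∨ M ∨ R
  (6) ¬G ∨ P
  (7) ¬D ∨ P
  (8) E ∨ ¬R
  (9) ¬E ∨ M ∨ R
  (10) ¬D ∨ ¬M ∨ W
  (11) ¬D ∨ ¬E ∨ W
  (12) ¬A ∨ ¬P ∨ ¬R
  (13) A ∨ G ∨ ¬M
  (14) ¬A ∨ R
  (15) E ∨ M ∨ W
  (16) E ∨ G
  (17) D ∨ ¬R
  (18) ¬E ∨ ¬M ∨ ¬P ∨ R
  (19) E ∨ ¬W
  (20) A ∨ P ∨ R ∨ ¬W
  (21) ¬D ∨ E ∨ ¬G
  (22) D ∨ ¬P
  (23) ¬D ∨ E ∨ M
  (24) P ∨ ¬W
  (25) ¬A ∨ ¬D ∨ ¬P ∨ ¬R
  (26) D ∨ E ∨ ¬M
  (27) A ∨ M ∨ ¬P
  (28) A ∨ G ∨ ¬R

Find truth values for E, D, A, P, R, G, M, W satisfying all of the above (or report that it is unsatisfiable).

E = True, D = True, A = False, P = True, R = True, G = True, M = True, W = True

Try E = False:
  (E ∨ ¬R) forces R = False.
  (¬M ∨ R) forces M = False.
  (D ∨ R) forces D = True.
  clause (¬D ∨ E ∨ M) is falsified — backtrack.
So E = True.
Try D = False:
  (D ∨ R) forces R = True.
  clause (D ∨ ¬R) is falsified — backtrack.
So D = True.
  then (¬D ∨ P) forces P = True.
  then (¬D ∨ ¬E ∨ W) forces W = True.
Try A = True:
  (¬A ∨ ¬P ∨ ¬R) forces R = False.
  clause (¬A ∨ R) is falsified — backtrack.
So A = False.
  then (A ∨ M ∨ ¬P) forces M = True.
  then (¬M ∨ R) forces R = True.
  then (A ∨ G ∨ ¬M) forces G = True.
All clauses satisfied.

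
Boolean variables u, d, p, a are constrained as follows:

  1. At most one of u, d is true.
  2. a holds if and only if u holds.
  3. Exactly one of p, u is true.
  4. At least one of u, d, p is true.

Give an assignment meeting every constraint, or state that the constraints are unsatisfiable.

u = True, d = False, p = False, a = True

  (1) {u, d}: 1 true — at most one ✓
  (2) a=T, u=T — same ✓
  (3) {p, u}: 1 true — exactly one ✓
  (4) {u, d, p}: 1 true — at least one ✓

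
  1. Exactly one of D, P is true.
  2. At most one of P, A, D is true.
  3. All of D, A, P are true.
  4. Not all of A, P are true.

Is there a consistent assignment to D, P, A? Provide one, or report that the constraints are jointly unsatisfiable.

Case D = True:
  (1) with D=T forces P = False.
  Constraint (3) is violated (P=F) — contradiction.
Case D = False:
  Constraint (3) is violated (D=F) — contradiction.
Both cases fail — unsatisfiable.

Unsatisfiable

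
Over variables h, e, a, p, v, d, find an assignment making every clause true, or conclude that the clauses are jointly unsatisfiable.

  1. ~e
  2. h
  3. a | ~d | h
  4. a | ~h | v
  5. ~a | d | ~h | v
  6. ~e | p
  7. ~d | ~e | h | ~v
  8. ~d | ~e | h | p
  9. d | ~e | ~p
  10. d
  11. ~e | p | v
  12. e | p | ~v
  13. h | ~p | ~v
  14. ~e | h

Unit clause (~e) forces e = False.
Unit clause (h) forces h = True.
Unit clause (d) forces d = True.
Set a = True.
Set p = True.
Set v = False.
All clauses satisfied.

h: True, e: False, a: True, p: True, v: False, d: True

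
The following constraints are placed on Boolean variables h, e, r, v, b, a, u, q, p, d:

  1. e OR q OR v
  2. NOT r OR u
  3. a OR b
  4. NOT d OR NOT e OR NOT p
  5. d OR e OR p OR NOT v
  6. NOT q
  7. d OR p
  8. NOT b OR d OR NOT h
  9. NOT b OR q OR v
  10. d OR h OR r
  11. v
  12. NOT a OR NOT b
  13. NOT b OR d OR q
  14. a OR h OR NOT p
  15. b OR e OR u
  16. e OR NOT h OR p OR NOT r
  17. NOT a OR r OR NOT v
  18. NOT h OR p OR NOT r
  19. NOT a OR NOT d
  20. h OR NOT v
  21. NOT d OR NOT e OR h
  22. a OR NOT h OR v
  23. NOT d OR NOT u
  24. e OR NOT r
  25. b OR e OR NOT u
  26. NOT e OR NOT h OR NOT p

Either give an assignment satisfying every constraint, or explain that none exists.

h: True, e: False, r: False, v: True, b: True, a: False, u: False, q: False, p: False, d: True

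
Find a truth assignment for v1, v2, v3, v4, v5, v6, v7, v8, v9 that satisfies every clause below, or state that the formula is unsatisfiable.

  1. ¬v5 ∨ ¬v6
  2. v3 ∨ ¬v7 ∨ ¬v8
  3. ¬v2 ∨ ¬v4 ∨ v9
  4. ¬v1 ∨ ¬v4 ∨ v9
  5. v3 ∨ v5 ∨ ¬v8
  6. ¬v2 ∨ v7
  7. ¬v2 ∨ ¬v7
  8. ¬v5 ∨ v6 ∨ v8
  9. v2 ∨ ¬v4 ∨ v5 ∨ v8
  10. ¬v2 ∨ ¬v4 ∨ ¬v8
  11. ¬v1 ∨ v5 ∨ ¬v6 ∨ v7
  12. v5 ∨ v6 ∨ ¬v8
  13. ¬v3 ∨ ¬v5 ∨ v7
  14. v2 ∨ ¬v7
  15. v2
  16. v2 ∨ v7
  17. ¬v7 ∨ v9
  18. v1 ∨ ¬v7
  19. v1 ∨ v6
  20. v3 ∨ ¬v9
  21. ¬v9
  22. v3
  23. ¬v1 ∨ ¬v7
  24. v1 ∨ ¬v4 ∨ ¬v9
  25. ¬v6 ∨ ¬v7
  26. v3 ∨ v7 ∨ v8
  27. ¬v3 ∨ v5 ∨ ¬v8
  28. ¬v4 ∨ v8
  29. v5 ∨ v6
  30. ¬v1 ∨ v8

Case v2 = True:
  (¬v2 ∨ v7) forces v7 = True.
  Clause (¬v2 ∨ ¬v7) is falsified — contradiction.
Case v2 = False:
  Clause (v2) is falsified — contradiction.
Both cases fail, so the formula is unsatisfiable.

No satisfying assignment exists.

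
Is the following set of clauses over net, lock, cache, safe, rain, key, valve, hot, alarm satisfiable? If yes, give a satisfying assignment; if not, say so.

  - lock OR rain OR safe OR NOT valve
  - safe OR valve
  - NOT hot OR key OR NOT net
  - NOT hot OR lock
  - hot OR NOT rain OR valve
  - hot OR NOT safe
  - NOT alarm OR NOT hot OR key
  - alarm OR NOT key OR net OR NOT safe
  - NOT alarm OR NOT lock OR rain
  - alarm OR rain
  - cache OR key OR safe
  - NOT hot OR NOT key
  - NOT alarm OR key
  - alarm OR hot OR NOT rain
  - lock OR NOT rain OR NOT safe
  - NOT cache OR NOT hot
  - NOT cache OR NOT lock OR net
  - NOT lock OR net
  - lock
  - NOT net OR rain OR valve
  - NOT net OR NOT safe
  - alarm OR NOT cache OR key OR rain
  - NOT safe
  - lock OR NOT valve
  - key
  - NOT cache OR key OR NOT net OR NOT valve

net = True, lock = True, cache = True, safe = False, rain = True, key = True, valve = True, hot = False, alarm = True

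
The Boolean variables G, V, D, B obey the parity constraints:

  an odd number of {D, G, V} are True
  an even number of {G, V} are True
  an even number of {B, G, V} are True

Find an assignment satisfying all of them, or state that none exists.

G=T, V=T, D=T, B=F

{D, G, V}: 3 true → odd ✓
{G, V}: 2 true → even ✓
{B, G, V}: 2 true → even ✓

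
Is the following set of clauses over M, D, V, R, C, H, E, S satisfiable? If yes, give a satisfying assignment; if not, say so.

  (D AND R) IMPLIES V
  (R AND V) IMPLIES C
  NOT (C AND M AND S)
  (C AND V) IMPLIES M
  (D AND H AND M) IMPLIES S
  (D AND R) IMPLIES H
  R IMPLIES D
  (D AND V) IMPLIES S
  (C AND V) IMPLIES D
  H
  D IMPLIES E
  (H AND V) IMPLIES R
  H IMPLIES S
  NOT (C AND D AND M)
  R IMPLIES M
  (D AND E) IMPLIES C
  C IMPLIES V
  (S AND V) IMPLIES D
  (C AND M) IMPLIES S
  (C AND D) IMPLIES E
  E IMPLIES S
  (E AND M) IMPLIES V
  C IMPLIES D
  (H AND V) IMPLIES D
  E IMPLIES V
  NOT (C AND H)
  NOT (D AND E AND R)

Unit clause (H) forces H = True.
In (NOT H OR S) only S is left, so S = True.
In (NOT C OR NOT H) only NOT C is left, so C = False.
Set M = True.
Try D = True:
  (C OR NOT D OR NOT E) forces E = False.
  clause (NOT D OR E) is falsified — backtrack.
So D = False.
  then (D OR NOT R) forces R = False.
  then (D OR NOT S OR NOT V) forces V = False.
  then (NOT E OR NOT M OR V) forces E = False.
All clauses satisfied.

M=T, D=F, V=F, R=F, C=F, H=T, E=F, S=T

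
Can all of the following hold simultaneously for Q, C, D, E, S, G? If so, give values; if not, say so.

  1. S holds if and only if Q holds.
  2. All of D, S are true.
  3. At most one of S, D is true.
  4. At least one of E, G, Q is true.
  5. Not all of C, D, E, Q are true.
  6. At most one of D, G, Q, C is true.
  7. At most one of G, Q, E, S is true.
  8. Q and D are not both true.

Case D = True:
  (2) forces S = True.
  Constraint (3) is violated (S=T, D=T) — contradiction.
Case D = False:
  Constraint (2) is violated (D=F) — contradiction.
Both cases fail — unsatisfiable.

The formula is unsatisfiable.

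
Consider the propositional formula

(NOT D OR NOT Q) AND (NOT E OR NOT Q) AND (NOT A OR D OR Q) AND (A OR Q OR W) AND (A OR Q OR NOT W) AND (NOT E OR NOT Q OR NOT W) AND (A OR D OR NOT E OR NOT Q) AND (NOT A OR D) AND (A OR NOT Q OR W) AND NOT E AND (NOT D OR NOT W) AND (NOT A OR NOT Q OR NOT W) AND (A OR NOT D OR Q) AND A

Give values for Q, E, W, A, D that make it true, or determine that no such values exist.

Unit clause (NOT E) forces E = False.
Unit clause (A) forces A = True.
In (NOT A OR D) only D is left, so D = True.
In (NOT D OR NOT W) only NOT W is left, so W = False.
In (NOT D OR NOT Q) only NOT Q is left, so Q = False.
All clauses satisfied.

Q = False, E = False, W = False, A = True, D = True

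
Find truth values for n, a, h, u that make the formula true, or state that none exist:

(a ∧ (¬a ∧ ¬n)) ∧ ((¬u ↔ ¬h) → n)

UNSATISFIABLE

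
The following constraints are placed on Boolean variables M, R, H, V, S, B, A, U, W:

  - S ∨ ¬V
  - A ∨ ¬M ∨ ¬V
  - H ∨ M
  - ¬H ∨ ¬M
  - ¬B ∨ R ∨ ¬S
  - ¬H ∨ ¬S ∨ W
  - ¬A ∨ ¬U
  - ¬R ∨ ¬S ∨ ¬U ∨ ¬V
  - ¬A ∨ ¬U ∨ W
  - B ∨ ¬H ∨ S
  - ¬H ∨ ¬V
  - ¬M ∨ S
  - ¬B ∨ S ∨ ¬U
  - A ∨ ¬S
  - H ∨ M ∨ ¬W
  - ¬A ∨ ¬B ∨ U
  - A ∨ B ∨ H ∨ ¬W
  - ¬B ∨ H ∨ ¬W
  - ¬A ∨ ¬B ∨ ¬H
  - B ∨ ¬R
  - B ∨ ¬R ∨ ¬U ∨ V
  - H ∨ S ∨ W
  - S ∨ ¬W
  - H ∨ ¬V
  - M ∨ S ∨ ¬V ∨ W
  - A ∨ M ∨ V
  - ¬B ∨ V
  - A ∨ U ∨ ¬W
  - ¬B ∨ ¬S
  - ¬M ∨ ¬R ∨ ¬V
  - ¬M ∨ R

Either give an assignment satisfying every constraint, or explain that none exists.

M: False; R: False; H: True; V: False; S: True; B: False; A: True; U: False; W: True

Set M = False.
  then (H ∨ M) forces H = True.
  then (¬H ∨ ¬V) forces V = False.
  then (A ∨ M ∨ V) forces A = True.
  then (¬B ∨ V) forces B = False.
  then (¬A ∨ ¬U) forces U = False.
  then (B ∨ ¬H ∨ S) forces S = True.
  then (B ∨ ¬R) forces R = False.
  then (¬H ∨ ¬S ∨ W) forces W = True.
All clauses satisfied.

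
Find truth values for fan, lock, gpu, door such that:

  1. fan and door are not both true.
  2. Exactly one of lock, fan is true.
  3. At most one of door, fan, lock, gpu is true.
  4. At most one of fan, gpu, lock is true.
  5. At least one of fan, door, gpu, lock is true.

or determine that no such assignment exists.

fan = False, lock = True, gpu = False, door = False

  (1) fan=F, door=F — not both ✓
  (2) {lock, fan}: 1 true — exactly one ✓
  (3) {door, fan, lock, gpu}: 1 true — at most one ✓
  (4) {fan, gpu, lock}: 1 true — at most one ✓
  (5) {fan, door, gpu, lock}: 1 true — at least one ✓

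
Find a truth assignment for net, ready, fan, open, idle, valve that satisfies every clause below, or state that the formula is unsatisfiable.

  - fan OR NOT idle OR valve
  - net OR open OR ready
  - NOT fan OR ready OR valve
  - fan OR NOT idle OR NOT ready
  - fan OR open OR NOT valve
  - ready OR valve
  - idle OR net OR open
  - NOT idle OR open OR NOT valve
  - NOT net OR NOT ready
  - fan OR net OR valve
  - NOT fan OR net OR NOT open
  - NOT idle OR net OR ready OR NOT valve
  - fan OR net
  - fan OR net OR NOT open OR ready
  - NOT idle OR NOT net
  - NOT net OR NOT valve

Try net = True:
  (NOT net OR NOT ready) forces ready = False.
  (ready OR valve) forces valve = True.
  clause (NOT net OR NOT valve) is falsified — backtrack.
So net = False.
  then (fan OR net) forces fan = True.
  then (NOT fan OR net OR NOT open) forces open = False.
  then (net OR open OR ready) forces ready = True.
  then (idle OR net OR open) forces idle = True.
  then (NOT idle OR open OR NOT valve) forces valve = False.
All clauses satisfied.

net: False; ready: True; fan: True; open: False; idle: True; valve: False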